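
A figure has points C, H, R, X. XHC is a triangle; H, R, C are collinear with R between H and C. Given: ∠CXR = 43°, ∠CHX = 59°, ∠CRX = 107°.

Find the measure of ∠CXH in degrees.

∠CXH = 91°

1. ∠RCX = 30°  [△XRC]
2. ∠HCX = 30°  [R on ray CH]
3. ∠CXH = 91°  [△XHC]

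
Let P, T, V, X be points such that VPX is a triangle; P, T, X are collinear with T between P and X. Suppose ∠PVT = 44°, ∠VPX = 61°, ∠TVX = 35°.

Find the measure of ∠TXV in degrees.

1. ∠TPV = 61°  [T on ray PX]
2. ∠PTV = 75°  [△VPT]
3. ∠VTX = 105°  [linear pair at T on PX]
4. ∠TXV = 40°  [△VTX]

∠TXV = 40°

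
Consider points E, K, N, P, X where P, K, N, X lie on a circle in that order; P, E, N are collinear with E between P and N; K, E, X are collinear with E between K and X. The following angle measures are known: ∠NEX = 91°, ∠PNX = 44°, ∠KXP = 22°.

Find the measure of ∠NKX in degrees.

1. ∠KEP = 91°  [vertical angles at E]
2. ∠KNP = 22°  [same arc PK]
3. ∠KEN = 89°  [linear pair at E on PN]
4. ∠NKX = 69°  [△KEN]

∠NKX = 69°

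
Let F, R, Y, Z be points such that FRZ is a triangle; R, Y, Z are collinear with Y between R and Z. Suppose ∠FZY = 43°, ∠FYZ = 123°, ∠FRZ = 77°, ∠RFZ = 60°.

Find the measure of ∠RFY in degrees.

∠RFY = 46°

1. ∠FYR = 57°  [linear pair at Y on RZ]
2. ∠FRY = 77°  [Y on ray RZ]
3. ∠RFY = 46°  [△FRY]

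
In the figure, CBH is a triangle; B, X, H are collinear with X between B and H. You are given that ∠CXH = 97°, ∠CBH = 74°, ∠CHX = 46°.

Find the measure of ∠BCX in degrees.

∠BCX = 23°

1. ∠BXC = 83°  [linear pair at X on BH]
2. ∠CBX = 74°  [X on ray BH]
3. ∠BCX = 23°  [△CBX]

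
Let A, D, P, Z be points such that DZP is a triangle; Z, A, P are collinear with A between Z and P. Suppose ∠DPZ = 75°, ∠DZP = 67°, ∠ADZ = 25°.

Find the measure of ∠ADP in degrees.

1. ∠APD = 75°  [A on ray PZ]
2. ∠AZD = 67°  [A on ray ZP]
3. ∠DAZ = 88°  [△DZA]
4. ∠DAP = 92°  [linear pair at A on ZP]
5. ∠ADP = 13°  [△DAP]

∠ADP = 13°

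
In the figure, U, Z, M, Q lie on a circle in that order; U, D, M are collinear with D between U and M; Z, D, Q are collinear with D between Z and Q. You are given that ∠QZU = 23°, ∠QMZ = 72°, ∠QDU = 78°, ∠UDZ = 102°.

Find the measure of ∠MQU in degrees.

∠MQU = 104°

1. ∠QMU = 23°  [same arc UQ]
2. ∠QUZ = 108°  [cyclic UZMQ, opposite ∠U+∠M]
3. ∠UQZ = 49°  [△UZQ]
4. ∠MUQ = 53°  [△UDQ]
5. ∠MQU = 104°  [△UMQ]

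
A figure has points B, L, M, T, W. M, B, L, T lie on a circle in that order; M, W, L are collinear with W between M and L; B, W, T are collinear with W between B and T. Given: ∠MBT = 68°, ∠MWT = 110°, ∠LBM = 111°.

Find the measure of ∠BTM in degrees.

1. ∠MLT = 68°  [same arc MT]
2. ∠LTM = 69°  [cyclic MBLT, opposite ∠B+∠T]
3. ∠LMT = 43°  [△MLT]
4. ∠BTM = 27°  [△MWT]

∠BTM = 27°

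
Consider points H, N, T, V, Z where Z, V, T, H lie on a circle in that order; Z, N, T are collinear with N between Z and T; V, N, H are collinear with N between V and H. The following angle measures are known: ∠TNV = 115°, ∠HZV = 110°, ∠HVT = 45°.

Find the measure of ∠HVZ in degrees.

∠HVZ = 50°

1. ∠HNZ = 115°  [vertical angles at N]
2. ∠HZT = 45°  [same arc TH]
3. ∠VHZ = 20°  [△ZNH]
4. ∠HVZ = 50°  [△ZVH]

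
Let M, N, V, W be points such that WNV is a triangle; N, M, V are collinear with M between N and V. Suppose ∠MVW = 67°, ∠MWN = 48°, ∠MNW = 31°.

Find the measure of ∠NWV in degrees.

∠NWV = 82°

1. ∠NVW = 67°  [M on ray VN]
2. ∠VNW = 31°  [M on ray NV]
3. ∠NWV = 82°  [△WNV]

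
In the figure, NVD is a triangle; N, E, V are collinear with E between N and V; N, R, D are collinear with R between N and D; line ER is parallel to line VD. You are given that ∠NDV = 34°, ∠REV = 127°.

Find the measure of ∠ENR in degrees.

∠ENR = 93°

1. ∠ERN = 34°  [ER∥VD, corresponding at R]
2. ∠NER = 53°  [linear pair at E on NV]
3. ∠ENR = 93°  [△NER]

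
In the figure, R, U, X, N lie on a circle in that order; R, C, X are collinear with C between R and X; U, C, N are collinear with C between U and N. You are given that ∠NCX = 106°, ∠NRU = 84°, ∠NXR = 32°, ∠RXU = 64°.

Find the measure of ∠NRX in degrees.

1. ∠NCR = 74°  [linear pair at C on RX]
2. ∠RNU = 64°  [same arc RU]
3. ∠NRX = 42°  [△RCN]

∠NRX = 42°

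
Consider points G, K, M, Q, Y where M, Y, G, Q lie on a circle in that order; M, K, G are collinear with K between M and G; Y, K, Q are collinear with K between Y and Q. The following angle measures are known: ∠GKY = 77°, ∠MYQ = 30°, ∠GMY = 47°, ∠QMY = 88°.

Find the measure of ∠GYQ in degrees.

1. ∠GQY = 47°  [same arc YG]
2. ∠QGY = 92°  [cyclic MYGQ, opposite ∠M+∠G]
3. ∠GYQ = 41°  [△YGQ]

∠GYQ = 41°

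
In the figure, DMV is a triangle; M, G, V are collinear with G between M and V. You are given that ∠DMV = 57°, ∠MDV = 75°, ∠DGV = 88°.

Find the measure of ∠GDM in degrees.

1. ∠DMG = 57°  [G on ray MV]
2. ∠DGM = 92°  [linear pair at G on MV]
3. ∠GDM = 31°  [△DMG]

∠GDM = 31°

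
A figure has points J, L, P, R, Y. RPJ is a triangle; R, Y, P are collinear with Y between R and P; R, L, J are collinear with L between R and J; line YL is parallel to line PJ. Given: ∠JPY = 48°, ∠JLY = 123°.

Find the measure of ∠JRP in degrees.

1. ∠JPR = 48°  [Y on ray PR]
2. ∠RLY = 57°  [linear pair at L on RJ]
3. ∠LYR = 48°  [YL∥PJ, corresponding at Y]
4. ∠LRY = 75°  [△RYL]
5. ∠JRP = 75°  [Y on RP, L on RJ]

∠JRP = 75°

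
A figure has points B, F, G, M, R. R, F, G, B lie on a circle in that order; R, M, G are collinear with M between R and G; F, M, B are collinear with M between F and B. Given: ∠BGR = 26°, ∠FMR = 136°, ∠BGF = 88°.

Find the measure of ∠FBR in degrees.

1. ∠BFR = 26°  [same arc RB]
2. ∠BRF = 92°  [cyclic RFGB, opposite ∠R+∠G]
3. ∠FBR = 62°  [△RFB]

∠FBR = 62°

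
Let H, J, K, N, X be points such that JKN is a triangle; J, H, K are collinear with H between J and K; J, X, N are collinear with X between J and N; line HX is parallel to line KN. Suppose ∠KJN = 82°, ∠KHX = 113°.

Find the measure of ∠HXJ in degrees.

1. ∠HJX = 82°  [H on JK, X on JN]
2. ∠JHX = 67°  [linear pair at H on JK]
3. ∠HXJ = 31°  [△JHX]

∠HXJ = 31°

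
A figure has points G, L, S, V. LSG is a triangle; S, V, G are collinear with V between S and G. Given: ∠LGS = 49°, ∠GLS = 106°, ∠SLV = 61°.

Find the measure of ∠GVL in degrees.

1. ∠GSL = 25°  [△LSG]
2. ∠LSV = 25°  [V on ray SG]
3. ∠LVS = 94°  [△LSV]
4. ∠GVL = 86°  [linear pair at V on SG]

∠GVL = 86°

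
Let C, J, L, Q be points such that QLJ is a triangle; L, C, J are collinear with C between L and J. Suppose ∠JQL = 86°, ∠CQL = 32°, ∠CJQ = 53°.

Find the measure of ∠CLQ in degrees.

∠CLQ = 41°

1. ∠LJQ = 53°  [C on ray JL]
2. ∠JLQ = 41°  [△QLJ]
3. ∠CLQ = 41°  [C on ray LJ]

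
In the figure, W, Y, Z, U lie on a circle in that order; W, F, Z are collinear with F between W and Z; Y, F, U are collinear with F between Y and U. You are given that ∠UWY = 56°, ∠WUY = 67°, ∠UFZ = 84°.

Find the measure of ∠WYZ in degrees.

1. ∠UYW = 57°  [△WYU]
2. ∠WZY = 67°  [same arc WY]
3. ∠WFY = 84°  [vertical angles at F]
4. ∠YWZ = 39°  [△WFY]
5. ∠WYZ = 74°  [△WYZ]

∠WYZ = 74°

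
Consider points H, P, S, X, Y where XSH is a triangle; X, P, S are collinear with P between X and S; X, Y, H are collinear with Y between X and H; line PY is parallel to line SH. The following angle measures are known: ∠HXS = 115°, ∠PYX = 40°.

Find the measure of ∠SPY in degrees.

∠SPY = 155°

1. ∠PXY = 115°  [P on XS, Y on XH]
2. ∠XPY = 25°  [△XPY]
3. ∠SPY = 155°  [linear pair at P on XS]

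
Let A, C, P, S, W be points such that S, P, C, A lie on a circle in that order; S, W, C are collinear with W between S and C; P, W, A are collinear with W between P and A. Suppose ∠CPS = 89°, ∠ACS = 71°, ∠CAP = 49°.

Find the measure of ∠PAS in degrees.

1. ∠CAS = 91°  [cyclic SPCA, opposite ∠P+∠A]
2. ∠ASC = 18°  [△SCA]
3. ∠AWC = 60°  [△CWA]
4. ∠AWS = 120°  [linear pair at W on SC]
5. ∠PAS = 42°  [△SWA]

∠PAS = 42°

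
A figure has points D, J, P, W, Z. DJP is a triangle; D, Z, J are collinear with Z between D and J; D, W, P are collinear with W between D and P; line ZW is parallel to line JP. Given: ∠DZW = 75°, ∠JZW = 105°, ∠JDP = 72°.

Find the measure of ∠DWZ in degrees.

1. ∠DJP = 75°  [ZW∥JP, corresponding at Z]
2. ∠DPJ = 33°  [△DJP]
3. ∠DWZ = 33°  [ZW∥JP, corresponding at W]

∠DWZ = 33°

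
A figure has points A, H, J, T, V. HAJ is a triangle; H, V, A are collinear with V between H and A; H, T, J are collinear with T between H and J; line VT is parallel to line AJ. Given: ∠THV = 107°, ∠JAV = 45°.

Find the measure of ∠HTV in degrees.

1. ∠AHJ = 107°  [V on HA, T on HJ]
2. ∠HAJ = 45°  [V on ray AH]
3. ∠AJH = 28°  [△HAJ]
4. ∠HTV = 28°  [VT∥AJ, corresponding at T]

∠HTV = 28°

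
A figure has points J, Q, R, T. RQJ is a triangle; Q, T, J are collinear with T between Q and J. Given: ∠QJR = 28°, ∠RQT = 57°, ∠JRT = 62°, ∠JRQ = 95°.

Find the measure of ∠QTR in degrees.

1. ∠RJT = 28°  [T on ray JQ]
2. ∠JTR = 90°  [△RTJ]
3. ∠QTR = 90°  [linear pair at T on QJ]

∠QTR = 90°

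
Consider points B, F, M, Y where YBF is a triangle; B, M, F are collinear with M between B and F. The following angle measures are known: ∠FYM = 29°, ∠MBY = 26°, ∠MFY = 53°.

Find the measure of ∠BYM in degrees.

1. ∠FMY = 98°  [△YMF]
2. ∠BMY = 82°  [linear pair at M on BF]
3. ∠BYM = 72°  [△YBM]

∠BYM = 72°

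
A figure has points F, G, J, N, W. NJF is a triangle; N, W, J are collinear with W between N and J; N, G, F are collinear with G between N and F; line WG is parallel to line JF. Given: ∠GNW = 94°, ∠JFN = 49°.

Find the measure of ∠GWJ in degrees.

1. ∠FNJ = 94°  [W on NJ, G on NF]
2. ∠FJN = 37°  [△NJF]
3. ∠GWN = 37°  [WG∥JF, corresponding at W]
4. ∠GWJ = 143°  [linear pair at W on NJ]

∠GWJ = 143°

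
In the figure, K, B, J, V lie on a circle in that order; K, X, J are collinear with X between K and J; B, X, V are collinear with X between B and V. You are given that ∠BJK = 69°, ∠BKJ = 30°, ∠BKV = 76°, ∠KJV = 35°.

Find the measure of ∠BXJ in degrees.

1. ∠BVJ = 30°  [same arc BJ]
2. ∠BJV = 104°  [cyclic KBJV, opposite ∠K+∠J]
3. ∠JBV = 46°  [△BJV]
4. ∠BXJ = 65°  [△BXJ]

∠BXJ = 65°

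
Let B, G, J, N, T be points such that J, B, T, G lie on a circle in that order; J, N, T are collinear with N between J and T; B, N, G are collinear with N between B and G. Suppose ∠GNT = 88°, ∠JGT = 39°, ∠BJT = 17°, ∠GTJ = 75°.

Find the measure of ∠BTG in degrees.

1. ∠BGT = 17°  [△TNG]
2. ∠GJT = 66°  [△JTG]
3. ∠GBT = 66°  [same arc TG]
4. ∠BTG = 97°  [△BTG]

∠BTG = 97°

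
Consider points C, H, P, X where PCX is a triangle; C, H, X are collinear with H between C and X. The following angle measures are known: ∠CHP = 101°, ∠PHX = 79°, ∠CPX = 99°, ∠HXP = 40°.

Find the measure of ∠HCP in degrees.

∠HCP = 41°

1. ∠CXP = 40°  [H on ray XC]
2. ∠PCX = 41°  [△PCX]
3. ∠HCP = 41°  [H on ray CX]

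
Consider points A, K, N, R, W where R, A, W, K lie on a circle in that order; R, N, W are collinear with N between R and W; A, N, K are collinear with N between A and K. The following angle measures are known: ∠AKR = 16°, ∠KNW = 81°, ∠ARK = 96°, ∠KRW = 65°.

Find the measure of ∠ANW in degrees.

1. ∠AWR = 16°  [same arc RA]
2. ∠KAW = 65°  [same arc WK]
3. ∠ANW = 99°  [△ANW]

∠ANW = 99°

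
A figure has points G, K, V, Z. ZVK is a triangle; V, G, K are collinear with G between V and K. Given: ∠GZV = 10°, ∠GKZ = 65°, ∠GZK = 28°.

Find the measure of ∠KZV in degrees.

∠KZV = 38°

1. ∠KGZ = 87°  [△ZGK]
2. ∠VKZ = 65°  [G on ray KV]
3. ∠VGZ = 93°  [linear pair at G on VK]
4. ∠GVZ = 77°  [△ZVG]
5. ∠KVZ = 77°  [G on ray VK]
6. ∠KZV = 38°  [△ZVK]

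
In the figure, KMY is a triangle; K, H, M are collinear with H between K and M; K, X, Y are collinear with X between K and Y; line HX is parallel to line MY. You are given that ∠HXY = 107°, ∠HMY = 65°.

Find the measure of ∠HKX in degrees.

1. ∠HXK = 73°  [linear pair at X on KY]
2. ∠KMY = 65°  [H on ray MK]
3. ∠KYM = 73°  [HX∥MY, corresponding at X]
4. ∠MKY = 42°  [△KMY]
5. ∠HKX = 42°  [H on KM, X on KY]

∠HKX = 42°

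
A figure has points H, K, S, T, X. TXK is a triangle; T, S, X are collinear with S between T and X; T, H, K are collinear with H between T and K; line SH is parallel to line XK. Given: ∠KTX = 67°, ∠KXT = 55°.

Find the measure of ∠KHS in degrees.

∠KHS = 122°

1. ∠TKX = 58°  [△TXK]
2. ∠SHT = 58°  [SH∥XK, corresponding at H]
3. ∠KHS = 122°  [linear pair at H on TK]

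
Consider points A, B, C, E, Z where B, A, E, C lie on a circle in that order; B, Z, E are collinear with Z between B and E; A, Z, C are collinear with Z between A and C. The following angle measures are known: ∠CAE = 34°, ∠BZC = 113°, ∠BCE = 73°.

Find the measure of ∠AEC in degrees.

∠AEC = 106°

1. ∠CBE = 34°  [same arc EC]
2. ∠CZE = 67°  [linear pair at Z on BE]
3. ∠BEC = 73°  [△BEC]
4. ∠ACE = 40°  [△EZC]
5. ∠AEC = 106°  [△AEC]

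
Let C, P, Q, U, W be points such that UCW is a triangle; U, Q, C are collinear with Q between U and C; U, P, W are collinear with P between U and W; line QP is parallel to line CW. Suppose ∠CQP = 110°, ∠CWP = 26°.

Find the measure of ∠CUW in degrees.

∠CUW = 84°

1. ∠PQU = 70°  [linear pair at Q on UC]
2. ∠CWU = 26°  [P on ray WU]
3. ∠UCW = 70°  [QP∥CW, corresponding at Q]
4. ∠CUW = 84°  [△UCW]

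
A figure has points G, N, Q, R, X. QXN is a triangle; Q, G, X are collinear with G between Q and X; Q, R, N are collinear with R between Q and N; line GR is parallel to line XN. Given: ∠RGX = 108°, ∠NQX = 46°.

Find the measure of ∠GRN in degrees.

1. ∠QGR = 72°  [linear pair at G on QX]
2. ∠GQR = 46°  [G on QX, R on QN]
3. ∠GRQ = 62°  [△QGR]
4. ∠GRN = 118°  [linear pair at R on QN]

∠GRN = 118°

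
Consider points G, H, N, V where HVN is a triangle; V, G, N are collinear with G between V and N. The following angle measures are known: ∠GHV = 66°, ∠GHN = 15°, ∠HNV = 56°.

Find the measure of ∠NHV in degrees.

∠NHV = 81°

1. ∠GNH = 56°  [G on ray NV]
2. ∠HGN = 109°  [△HGN]
3. ∠HGV = 71°  [linear pair at G on VN]
4. ∠GVH = 43°  [△HVG]
5. ∠HVN = 43°  [G on ray VN]
6. ∠NHV = 81°  [△HVN]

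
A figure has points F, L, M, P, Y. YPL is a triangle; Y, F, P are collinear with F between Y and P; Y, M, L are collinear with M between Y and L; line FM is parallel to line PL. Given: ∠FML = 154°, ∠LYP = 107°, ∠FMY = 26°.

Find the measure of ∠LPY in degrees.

∠LPY = 47°

1. ∠FYM = 107°  [F on YP, M on YL]
2. ∠MFY = 47°  [△YFM]
3. ∠LPY = 47°  [FM∥PL, corresponding at F]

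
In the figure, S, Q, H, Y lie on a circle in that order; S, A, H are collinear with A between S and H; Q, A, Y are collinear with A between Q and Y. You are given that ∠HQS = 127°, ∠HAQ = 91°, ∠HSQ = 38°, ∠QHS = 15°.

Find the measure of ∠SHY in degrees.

∠SHY = 53°

1. ∠SAY = 91°  [vertical angles at A]
2. ∠HYQ = 38°  [same arc QH]
3. ∠HAY = 89°  [linear pair at A on SH]
4. ∠SHY = 53°  [△HAY]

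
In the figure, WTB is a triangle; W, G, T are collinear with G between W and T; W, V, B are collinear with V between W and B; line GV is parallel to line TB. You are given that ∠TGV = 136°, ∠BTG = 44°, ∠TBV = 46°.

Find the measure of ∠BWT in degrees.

∠BWT = 90°

1. ∠BTW = 44°  [G on ray TW]
2. ∠TBW = 46°  [V on ray BW]
3. ∠BWT = 90°  [△WTB]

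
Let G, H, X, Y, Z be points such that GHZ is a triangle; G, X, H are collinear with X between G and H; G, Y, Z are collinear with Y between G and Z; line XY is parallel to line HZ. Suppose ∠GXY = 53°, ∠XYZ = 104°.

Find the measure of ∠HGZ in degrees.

∠HGZ = 51°

1. ∠GYX = 76°  [linear pair at Y on GZ]
2. ∠XGY = 51°  [△GXY]
3. ∠HGZ = 51°  [X on GH, Y on GZ]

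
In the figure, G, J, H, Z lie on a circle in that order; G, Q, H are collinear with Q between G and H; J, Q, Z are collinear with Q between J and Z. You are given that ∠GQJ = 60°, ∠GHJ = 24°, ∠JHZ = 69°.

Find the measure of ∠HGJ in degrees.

∠HGJ = 75°

1. ∠HQJ = 120°  [linear pair at Q on GH]
2. ∠HJZ = 36°  [△JQH]
3. ∠HZJ = 75°  [△JHZ]
4. ∠HGJ = 75°  [same arc JH]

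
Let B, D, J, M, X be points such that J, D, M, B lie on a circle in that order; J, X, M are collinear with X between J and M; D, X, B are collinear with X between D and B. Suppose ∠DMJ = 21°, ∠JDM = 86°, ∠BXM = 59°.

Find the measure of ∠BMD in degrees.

1. ∠DBJ = 21°  [same arc JD]
2. ∠DJM = 73°  [△JDM]
3. ∠BXJ = 121°  [linear pair at X on JM]
4. ∠BJM = 38°  [△JXB]
5. ∠DBM = 73°  [same arc DM]
6. ∠BDM = 38°  [same arc MB]
7. ∠BMD = 69°  [△DMB]

∠BMD = 69°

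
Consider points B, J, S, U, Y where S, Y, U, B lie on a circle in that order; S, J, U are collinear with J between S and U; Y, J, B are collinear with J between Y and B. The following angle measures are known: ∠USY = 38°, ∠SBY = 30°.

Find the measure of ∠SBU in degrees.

1. ∠SUY = 30°  [same arc SY]
2. ∠SYU = 112°  [△SYU]
3. ∠SBU = 68°  [cyclic SYUB, opposite ∠Y+∠B]

∠SBU = 68°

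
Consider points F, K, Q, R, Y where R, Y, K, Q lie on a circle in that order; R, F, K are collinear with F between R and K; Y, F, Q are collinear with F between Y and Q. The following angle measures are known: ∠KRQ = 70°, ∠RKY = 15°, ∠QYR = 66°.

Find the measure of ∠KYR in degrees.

∠KYR = 136°

1. ∠QKR = 66°  [same arc RQ]
2. ∠KQR = 44°  [△RKQ]
3. ∠KYR = 136°  [cyclic RYKQ, opposite ∠Y+∠Q]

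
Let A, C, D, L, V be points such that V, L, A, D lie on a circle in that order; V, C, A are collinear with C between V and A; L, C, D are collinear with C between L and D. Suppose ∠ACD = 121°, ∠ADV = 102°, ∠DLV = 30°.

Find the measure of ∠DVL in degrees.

1. ∠LCV = 121°  [vertical angles at C]
2. ∠ALV = 78°  [cyclic VLAD, opposite ∠L+∠D]
3. ∠AVL = 29°  [△VCL]
4. ∠LAV = 73°  [△VLA]
5. ∠LDV = 73°  [same arc VL]
6. ∠DVL = 77°  [△VLD]

∠DVL = 77°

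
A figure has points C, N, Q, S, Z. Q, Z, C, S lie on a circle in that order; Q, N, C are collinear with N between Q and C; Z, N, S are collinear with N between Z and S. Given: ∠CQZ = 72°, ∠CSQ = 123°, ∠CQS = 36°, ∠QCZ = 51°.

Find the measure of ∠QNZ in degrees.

1. ∠CZS = 36°  [same arc CS]
2. ∠CNZ = 93°  [△ZNC]
3. ∠QNZ = 87°  [linear pair at N on QC]

∠QNZ = 87°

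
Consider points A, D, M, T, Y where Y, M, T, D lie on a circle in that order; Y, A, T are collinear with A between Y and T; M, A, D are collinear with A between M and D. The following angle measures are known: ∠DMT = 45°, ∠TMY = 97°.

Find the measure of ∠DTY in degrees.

1. ∠DYT = 45°  [same arc TD]
2. ∠TDY = 83°  [cyclic YMTD, opposite ∠M+∠D]
3. ∠DTY = 52°  [△YTD]

∠DTY = 52°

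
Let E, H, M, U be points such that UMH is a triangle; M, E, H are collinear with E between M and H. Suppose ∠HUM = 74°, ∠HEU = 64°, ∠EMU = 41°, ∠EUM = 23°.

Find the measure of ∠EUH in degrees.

∠EUH = 51°

1. ∠HMU = 41°  [E on ray MH]
2. ∠MHU = 65°  [△UMH]
3. ∠EHU = 65°  [E on ray HM]
4. ∠EUH = 51°  [△UEH]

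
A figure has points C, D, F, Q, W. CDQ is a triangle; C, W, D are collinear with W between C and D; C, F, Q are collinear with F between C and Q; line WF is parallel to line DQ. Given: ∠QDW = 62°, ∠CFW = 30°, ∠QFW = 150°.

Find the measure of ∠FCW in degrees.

1. ∠CDQ = 62°  [W on ray DC]
2. ∠CQD = 30°  [WF∥DQ, corresponding at F]
3. ∠DCQ = 88°  [△CDQ]
4. ∠FCW = 88°  [W on CD, F on CQ]

∠FCW = 88°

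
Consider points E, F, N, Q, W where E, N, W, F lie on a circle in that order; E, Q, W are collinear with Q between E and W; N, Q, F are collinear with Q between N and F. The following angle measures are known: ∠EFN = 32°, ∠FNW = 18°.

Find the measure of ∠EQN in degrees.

∠EQN = 50°

1. ∠EWN = 32°  [same arc EN]
2. ∠NQW = 130°  [△NQW]
3. ∠EQN = 50°  [linear pair at Q on EW]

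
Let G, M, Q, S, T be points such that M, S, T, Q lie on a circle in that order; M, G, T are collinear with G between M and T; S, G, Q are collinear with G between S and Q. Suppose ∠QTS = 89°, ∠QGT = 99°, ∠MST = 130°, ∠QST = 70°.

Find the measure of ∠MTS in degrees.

1. ∠SQT = 21°  [△STQ]
2. ∠SMT = 21°  [same arc ST]
3. ∠MTS = 29°  [△MST]

∠MTS = 29°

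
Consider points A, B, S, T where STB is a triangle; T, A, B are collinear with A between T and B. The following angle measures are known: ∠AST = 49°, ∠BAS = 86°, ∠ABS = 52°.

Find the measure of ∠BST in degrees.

1. ∠SAT = 94°  [linear pair at A on TB]
2. ∠SBT = 52°  [A on ray BT]
3. ∠ATS = 37°  [△STA]
4. ∠BTS = 37°  [A on ray TB]
5. ∠BST = 91°  [△STB]

∠BST = 91°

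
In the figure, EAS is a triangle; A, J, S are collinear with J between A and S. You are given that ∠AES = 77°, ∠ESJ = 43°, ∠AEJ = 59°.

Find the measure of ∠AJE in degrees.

∠AJE = 61°

1. ∠ASE = 43°  [J on ray SA]
2. ∠EAS = 60°  [△EAS]
3. ∠EAJ = 60°  [J on ray AS]
4. ∠AJE = 61°  [△EAJ]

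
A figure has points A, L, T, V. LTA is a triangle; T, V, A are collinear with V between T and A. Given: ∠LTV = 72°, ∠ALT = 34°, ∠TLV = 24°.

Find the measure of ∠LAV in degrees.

1. ∠ATL = 72°  [V on ray TA]
2. ∠LAT = 74°  [△LTA]
3. ∠LAV = 74°  [V on ray AT]

∠LAV = 74°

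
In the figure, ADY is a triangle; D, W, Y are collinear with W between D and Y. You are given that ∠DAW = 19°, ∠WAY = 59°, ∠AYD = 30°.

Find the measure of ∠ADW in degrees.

∠ADW = 72°

1. ∠AYW = 30°  [W on ray YD]
2. ∠AWY = 91°  [△AWY]
3. ∠AWD = 89°  [linear pair at W on DY]
4. ∠ADW = 72°  [△ADW]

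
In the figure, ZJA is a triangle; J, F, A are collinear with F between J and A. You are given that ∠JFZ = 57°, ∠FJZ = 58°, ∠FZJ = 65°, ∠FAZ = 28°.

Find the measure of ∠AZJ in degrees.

1. ∠AJZ = 58°  [F on ray JA]
2. ∠JAZ = 28°  [F on ray AJ]
3. ∠AZJ = 94°  [△ZJA]

∠AZJ = 94°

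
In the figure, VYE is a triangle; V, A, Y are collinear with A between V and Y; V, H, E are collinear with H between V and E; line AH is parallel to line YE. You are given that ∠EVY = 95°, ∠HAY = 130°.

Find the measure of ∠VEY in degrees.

∠VEY = 35°

1. ∠AVH = 95°  [A on VY, H on VE]
2. ∠HAV = 50°  [linear pair at A on VY]
3. ∠AHV = 35°  [△VAH]
4. ∠VEY = 35°  [AH∥YE, corresponding at H]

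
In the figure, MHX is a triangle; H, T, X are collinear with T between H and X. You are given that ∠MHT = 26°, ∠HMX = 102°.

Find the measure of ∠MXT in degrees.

1. ∠MHX = 26°  [T on ray HX]
2. ∠HXM = 52°  [△MHX]
3. ∠MXT = 52°  [T on ray XH]

∠MXT = 52°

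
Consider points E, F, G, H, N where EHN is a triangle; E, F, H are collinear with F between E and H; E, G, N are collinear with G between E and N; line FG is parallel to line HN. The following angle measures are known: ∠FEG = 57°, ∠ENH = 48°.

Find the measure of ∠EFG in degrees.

∠EFG = 75°

1. ∠HEN = 57°  [F on EH, G on EN]
2. ∠EHN = 75°  [△EHN]
3. ∠EFG = 75°  [FG∥HN, corresponding at F]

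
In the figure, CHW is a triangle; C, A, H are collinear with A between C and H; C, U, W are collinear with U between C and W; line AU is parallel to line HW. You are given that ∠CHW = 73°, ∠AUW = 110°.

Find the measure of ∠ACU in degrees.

1. ∠CAU = 73°  [AU∥HW, corresponding at A]
2. ∠AUC = 70°  [linear pair at U on CW]
3. ∠ACU = 37°  [△CAU]

∠ACU = 37°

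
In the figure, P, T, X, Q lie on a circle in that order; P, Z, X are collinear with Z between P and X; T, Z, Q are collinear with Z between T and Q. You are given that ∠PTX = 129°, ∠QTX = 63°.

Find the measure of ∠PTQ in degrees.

∠PTQ = 66°

1. ∠PQX = 51°  [cyclic PTXQ, opposite ∠T+∠Q]
2. ∠QPX = 63°  [same arc XQ]
3. ∠PXQ = 66°  [△PXQ]
4. ∠PTQ = 66°  [same arc PQ]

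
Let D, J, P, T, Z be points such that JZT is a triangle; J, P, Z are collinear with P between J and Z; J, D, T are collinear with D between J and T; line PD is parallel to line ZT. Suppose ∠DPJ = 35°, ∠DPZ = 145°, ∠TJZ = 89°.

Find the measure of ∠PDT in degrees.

∠PDT = 124°

1. ∠JZT = 35°  [PD∥ZT, corresponding at P]
2. ∠JTZ = 56°  [△JZT]
3. ∠JDP = 56°  [PD∥ZT, corresponding at D]
4. ∠PDT = 124°  [linear pair at D on JT]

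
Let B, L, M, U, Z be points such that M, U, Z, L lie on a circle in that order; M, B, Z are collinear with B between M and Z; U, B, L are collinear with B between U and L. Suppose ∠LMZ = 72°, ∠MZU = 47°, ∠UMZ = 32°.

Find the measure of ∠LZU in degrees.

1. ∠LUZ = 72°  [same arc ZL]
2. ∠ULZ = 32°  [same arc UZ]
3. ∠LZU = 76°  [△UZL]

∠LZU = 76°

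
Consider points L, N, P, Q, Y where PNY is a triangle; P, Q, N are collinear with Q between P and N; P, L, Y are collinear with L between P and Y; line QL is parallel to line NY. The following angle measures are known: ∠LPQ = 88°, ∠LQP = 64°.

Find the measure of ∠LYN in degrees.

1. ∠PLQ = 28°  [△PQL]
2. ∠QLY = 152°  [linear pair at L on PY]
3. ∠LYN = 28°  [QL∥NY, co-interior at Y–L]

∠LYN = 28°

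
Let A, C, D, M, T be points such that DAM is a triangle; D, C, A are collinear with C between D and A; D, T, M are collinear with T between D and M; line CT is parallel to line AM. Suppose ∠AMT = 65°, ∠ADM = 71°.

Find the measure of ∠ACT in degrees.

1. ∠AMD = 65°  [T on ray MD]
2. ∠DAM = 44°  [△DAM]
3. ∠DCT = 44°  [CT∥AM, corresponding at C]
4. ∠ACT = 136°  [linear pair at C on DA]

∠ACT = 136°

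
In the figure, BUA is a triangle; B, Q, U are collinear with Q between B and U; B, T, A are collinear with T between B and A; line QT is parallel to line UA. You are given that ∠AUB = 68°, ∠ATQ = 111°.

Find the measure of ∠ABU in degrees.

∠ABU = 43°

1. ∠BQT = 68°  [QT∥UA, corresponding at Q]
2. ∠BTQ = 69°  [linear pair at T on BA]
3. ∠QBT = 43°  [△BQT]
4. ∠ABU = 43°  [Q on BU, T on BA]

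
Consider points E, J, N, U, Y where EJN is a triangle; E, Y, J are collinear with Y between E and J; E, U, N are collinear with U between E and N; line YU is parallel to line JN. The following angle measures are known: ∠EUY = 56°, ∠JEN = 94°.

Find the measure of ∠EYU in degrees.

1. ∠ENJ = 56°  [YU∥JN, corresponding at U]
2. ∠EJN = 30°  [△EJN]
3. ∠EYU = 30°  [YU∥JN, corresponding at Y]

∠EYU = 30°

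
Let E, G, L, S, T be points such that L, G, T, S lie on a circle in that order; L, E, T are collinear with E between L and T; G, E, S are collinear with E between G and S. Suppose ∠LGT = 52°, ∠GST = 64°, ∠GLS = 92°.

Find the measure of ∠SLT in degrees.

1. ∠GTS = 88°  [cyclic LGTS, opposite ∠L+∠T]
2. ∠SGT = 28°  [△GTS]
3. ∠SLT = 28°  [same arc TS]

∠SLT = 28°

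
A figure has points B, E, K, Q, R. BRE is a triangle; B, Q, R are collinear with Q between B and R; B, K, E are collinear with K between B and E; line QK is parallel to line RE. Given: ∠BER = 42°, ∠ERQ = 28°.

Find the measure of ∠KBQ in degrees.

∠KBQ = 110°

1. ∠BRE = 28°  [Q on ray RB]
2. ∠EBR = 110°  [△BRE]
3. ∠KBQ = 110°  [Q on BR, K on BE]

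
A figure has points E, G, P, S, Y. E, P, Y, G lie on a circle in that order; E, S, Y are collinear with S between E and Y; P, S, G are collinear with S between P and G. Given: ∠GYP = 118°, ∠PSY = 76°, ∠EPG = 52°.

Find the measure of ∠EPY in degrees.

1. ∠GEP = 62°  [cyclic EPYG, opposite ∠E+∠Y]
2. ∠ESP = 104°  [linear pair at S on EY]
3. ∠EGP = 66°  [△EPG]
4. ∠PEY = 24°  [△ESP]
5. ∠EYP = 66°  [same arc EP]
6. ∠EPY = 90°  [△EPY]

∠EPY = 90°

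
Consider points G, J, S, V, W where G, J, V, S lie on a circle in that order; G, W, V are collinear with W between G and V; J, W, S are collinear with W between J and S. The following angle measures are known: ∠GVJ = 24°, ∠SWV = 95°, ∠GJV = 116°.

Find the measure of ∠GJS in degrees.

∠GJS = 45°

1. ∠JGV = 40°  [△GJV]
2. ∠GWJ = 95°  [vertical angles at W]
3. ∠GJS = 45°  [△GWJ]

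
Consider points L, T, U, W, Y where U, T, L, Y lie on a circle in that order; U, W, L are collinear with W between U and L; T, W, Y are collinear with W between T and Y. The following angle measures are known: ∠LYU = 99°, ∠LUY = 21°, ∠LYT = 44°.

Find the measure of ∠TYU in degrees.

1. ∠LTU = 81°  [cyclic UTLY, opposite ∠T+∠Y]
2. ∠LUT = 44°  [same arc TL]
3. ∠TLU = 55°  [△UTL]
4. ∠TYU = 55°  [same arc UT]

∠TYU = 55°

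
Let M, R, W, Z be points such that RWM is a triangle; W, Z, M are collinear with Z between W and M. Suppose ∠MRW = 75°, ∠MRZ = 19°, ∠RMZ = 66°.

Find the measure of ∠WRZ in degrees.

∠WRZ = 56°

1. ∠MZR = 95°  [△RZM]
2. ∠RMW = 66°  [Z on ray MW]
3. ∠RZW = 85°  [linear pair at Z on WM]
4. ∠MWR = 39°  [△RWM]
5. ∠RWZ = 39°  [Z on ray WM]
6. ∠WRZ = 56°  [△RWZ]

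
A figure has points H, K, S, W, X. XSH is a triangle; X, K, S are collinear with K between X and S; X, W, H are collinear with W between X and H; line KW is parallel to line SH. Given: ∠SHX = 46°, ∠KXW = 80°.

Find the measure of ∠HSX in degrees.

∠HSX = 54°

1. ∠KWX = 46°  [KW∥SH, corresponding at W]
2. ∠WKX = 54°  [△XKW]
3. ∠HSX = 54°  [KW∥SH, corresponding at K]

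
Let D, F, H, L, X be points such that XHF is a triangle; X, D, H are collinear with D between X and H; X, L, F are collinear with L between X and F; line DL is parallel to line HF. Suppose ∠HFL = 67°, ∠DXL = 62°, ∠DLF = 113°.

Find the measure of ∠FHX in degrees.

∠FHX = 51°

1. ∠HFX = 67°  [L on ray FX]
2. ∠FXH = 62°  [D on XH, L on XF]
3. ∠FHX = 51°  [△XHF]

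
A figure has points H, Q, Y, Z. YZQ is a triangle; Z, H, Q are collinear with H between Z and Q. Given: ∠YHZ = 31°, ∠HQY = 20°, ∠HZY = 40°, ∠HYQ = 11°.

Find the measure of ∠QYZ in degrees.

1. ∠YQZ = 20°  [H on ray QZ]
2. ∠QZY = 40°  [H on ray ZQ]
3. ∠QYZ = 120°  [△YZQ]

∠QYZ = 120°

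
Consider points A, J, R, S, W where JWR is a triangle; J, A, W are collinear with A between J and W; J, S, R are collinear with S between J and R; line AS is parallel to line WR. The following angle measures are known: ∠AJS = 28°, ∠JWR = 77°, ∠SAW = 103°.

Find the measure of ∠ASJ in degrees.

1. ∠RJW = 28°  [A on JW, S on JR]
2. ∠JRW = 75°  [△JWR]
3. ∠ASJ = 75°  [AS∥WR, corresponding at S]

∠ASJ = 75°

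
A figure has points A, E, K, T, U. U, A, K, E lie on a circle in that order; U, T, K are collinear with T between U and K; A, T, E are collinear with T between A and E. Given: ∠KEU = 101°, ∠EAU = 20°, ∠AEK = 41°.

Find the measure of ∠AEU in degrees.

∠AEU = 60°

1. ∠KAU = 79°  [cyclic UAKE, opposite ∠A+∠E]
2. ∠AUK = 41°  [same arc AK]
3. ∠AKU = 60°  [△UAK]
4. ∠AEU = 60°  [same arc UA]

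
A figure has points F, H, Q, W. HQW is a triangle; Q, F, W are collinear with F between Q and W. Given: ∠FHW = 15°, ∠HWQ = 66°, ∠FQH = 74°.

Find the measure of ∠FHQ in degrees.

∠FHQ = 25°

1. ∠FWH = 66°  [F on ray WQ]
2. ∠HFW = 99°  [△HFW]
3. ∠HFQ = 81°  [linear pair at F on QW]
4. ∠FHQ = 25°  [△HQF]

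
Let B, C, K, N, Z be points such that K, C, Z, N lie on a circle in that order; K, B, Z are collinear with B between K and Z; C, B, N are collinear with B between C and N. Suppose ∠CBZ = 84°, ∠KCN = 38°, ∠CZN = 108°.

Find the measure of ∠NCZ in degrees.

1. ∠KBN = 84°  [vertical angles at B]
2. ∠KZN = 38°  [same arc KN]
3. ∠NBZ = 96°  [linear pair at B on KZ]
4. ∠CNZ = 46°  [△ZBN]
5. ∠NCZ = 26°  [△CZN]

∠NCZ = 26°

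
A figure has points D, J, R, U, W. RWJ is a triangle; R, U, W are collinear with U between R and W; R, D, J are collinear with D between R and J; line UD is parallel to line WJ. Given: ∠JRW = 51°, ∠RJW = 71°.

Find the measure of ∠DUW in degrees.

∠DUW = 122°

1. ∠JWR = 58°  [△RWJ]
2. ∠DUR = 58°  [UD∥WJ, corresponding at U]
3. ∠DUW = 122°  [linear pair at U on RW]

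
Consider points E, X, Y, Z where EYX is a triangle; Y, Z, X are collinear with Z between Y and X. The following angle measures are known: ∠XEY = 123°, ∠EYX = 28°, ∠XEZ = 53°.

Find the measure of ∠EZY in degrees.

1. ∠EXY = 29°  [△EYX]
2. ∠EXZ = 29°  [Z on ray XY]
3. ∠EZX = 98°  [△EZX]
4. ∠EZY = 82°  [linear pair at Z on YX]

∠EZY = 82°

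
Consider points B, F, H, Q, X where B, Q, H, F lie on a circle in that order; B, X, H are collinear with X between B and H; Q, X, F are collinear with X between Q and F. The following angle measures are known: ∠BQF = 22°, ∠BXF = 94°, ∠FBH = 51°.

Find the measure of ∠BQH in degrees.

1. ∠BHF = 22°  [same arc BF]
2. ∠BFH = 107°  [△BHF]
3. ∠BQH = 73°  [cyclic BQHF, opposite ∠Q+∠F]

∠BQH = 73°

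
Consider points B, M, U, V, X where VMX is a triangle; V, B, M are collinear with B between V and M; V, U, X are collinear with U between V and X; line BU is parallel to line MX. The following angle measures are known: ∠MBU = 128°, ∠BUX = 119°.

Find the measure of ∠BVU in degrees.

1. ∠UBV = 52°  [linear pair at B on VM]
2. ∠BUV = 61°  [linear pair at U on VX]
3. ∠BVU = 67°  [△VBU]

∠BVU = 67°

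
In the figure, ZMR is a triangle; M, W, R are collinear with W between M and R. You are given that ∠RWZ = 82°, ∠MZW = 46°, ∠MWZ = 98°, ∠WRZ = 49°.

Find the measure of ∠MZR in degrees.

∠MZR = 95°

1. ∠WMZ = 36°  [△ZMW]
2. ∠MRZ = 49°  [W on ray RM]
3. ∠RMZ = 36°  [W on ray MR]
4. ∠MZR = 95°  [△ZMR]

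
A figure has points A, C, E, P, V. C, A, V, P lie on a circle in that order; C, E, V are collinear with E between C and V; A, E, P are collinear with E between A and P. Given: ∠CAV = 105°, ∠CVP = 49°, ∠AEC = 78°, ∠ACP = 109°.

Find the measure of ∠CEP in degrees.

∠CEP = 102°

1. ∠CPV = 75°  [cyclic CAVP, opposite ∠A+∠P]
2. ∠CAP = 49°  [same arc CP]
3. ∠PCV = 56°  [△CVP]
4. ∠APC = 22°  [△CAP]
5. ∠CEP = 102°  [△CEP]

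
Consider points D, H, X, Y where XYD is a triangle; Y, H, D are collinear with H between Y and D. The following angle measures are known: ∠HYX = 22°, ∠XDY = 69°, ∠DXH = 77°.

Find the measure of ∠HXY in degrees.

1. ∠HDX = 69°  [H on ray DY]
2. ∠DHX = 34°  [△XHD]
3. ∠XHY = 146°  [linear pair at H on YD]
4. ∠HXY = 12°  [△XYH]

∠HXY = 12°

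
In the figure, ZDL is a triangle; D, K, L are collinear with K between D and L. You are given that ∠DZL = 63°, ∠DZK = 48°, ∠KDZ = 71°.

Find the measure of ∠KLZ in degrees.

∠KLZ = 46°

1. ∠LDZ = 71°  [K on ray DL]
2. ∠DLZ = 46°  [△ZDL]
3. ∠KLZ = 46°  [K on ray LD]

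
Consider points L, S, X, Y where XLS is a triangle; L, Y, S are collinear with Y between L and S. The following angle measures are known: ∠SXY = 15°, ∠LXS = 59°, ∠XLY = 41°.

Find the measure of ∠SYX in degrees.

∠SYX = 85°

1. ∠SLX = 41°  [Y on ray LS]
2. ∠LSX = 80°  [△XLS]
3. ∠XSY = 80°  [Y on ray SL]
4. ∠SYX = 85°  [△XYS]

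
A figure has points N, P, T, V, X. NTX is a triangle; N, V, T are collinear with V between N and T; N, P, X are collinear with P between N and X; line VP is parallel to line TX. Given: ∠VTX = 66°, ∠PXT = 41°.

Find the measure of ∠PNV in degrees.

1. ∠NTX = 66°  [V on ray TN]
2. ∠NXT = 41°  [P on ray XN]
3. ∠TNX = 73°  [△NTX]
4. ∠PNV = 73°  [V on NT, P on NX]

∠PNV = 73°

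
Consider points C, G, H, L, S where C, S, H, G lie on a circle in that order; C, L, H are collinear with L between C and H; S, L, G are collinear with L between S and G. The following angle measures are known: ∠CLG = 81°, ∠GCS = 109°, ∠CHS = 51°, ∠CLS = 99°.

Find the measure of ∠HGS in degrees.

1. ∠HLS = 81°  [vertical angles at L]
2. ∠GHS = 71°  [cyclic CSHG, opposite ∠C+∠H]
3. ∠GSH = 48°  [△SLH]
4. ∠HGS = 61°  [△SHG]

∠HGS = 61°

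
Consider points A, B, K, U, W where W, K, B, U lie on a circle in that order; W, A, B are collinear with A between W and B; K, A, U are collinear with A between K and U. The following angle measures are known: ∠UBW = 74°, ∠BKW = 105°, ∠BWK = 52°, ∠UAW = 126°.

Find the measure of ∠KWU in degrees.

1. ∠UKW = 74°  [same arc WU]
2. ∠KBW = 23°  [△WKB]
3. ∠KUW = 23°  [same arc WK]
4. ∠KWU = 83°  [△WKU]

∠KWU = 83°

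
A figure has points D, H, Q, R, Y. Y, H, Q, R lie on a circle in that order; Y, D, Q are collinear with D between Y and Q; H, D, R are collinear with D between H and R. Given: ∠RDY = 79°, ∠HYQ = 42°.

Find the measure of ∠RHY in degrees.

∠RHY = 37°

1. ∠HDQ = 79°  [vertical angles at D]
2. ∠HDY = 101°  [linear pair at D on YQ]
3. ∠RHY = 37°  [△YDH]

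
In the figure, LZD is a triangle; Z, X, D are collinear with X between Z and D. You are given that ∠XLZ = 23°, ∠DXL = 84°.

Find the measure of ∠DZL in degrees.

1. ∠LXZ = 96°  [linear pair at X on ZD]
2. ∠LZX = 61°  [△LZX]
3. ∠DZL = 61°  [X on ray ZD]

∠DZL = 61°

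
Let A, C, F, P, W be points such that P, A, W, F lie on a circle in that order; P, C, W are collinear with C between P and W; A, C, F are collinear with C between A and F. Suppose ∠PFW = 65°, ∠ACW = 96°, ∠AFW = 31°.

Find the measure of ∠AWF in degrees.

∠AWF = 99°

1. ∠PAW = 115°  [cyclic PAWF, opposite ∠A+∠F]
2. ∠APW = 31°  [same arc AW]
3. ∠AWP = 34°  [△PAW]
4. ∠FAW = 50°  [△ACW]
5. ∠AWF = 99°  [△AWF]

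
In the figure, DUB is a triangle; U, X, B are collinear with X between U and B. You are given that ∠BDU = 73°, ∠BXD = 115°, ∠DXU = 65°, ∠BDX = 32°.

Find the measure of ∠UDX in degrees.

1. ∠DBX = 33°  [△DXB]
2. ∠DBU = 33°  [X on ray BU]
3. ∠BUD = 74°  [△DUB]
4. ∠DUX = 74°  [X on ray UB]
5. ∠UDX = 41°  [△DUX]

∠UDX = 41°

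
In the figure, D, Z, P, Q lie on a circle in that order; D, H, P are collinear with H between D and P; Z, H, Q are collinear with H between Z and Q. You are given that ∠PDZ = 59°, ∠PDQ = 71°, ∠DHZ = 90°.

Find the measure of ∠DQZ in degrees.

1. ∠PZQ = 71°  [same arc PQ]
2. ∠PHZ = 90°  [linear pair at H on DP]
3. ∠DPZ = 19°  [△ZHP]
4. ∠DQZ = 19°  [same arc DZ]

∠DQZ = 19°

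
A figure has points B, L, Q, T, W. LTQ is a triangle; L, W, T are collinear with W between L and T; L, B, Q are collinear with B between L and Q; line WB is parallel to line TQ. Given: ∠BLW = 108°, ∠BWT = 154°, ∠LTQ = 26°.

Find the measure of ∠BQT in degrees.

∠BQT = 46°

1. ∠QLT = 108°  [W on LT, B on LQ]
2. ∠LQT = 46°  [△LTQ]
3. ∠BQT = 46°  [B on ray QL]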